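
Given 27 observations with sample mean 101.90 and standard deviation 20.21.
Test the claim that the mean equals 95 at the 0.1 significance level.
One-sample t-test:
H₀: μ = 95
H₁: μ ≠ 95
df = n - 1 = 26
t = (x̄ - μ₀) / (s/√n) = (101.90 - 95) / (20.21/√27) = 1.774
p-value = 0.0878

Since p-value < α = 0.1, we reject H₀.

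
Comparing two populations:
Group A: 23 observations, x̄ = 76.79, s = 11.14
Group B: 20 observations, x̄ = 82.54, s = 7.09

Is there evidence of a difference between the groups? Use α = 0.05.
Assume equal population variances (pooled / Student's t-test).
Student's two-sample t-test (equal variances):
H₀: μ₁ = μ₂
H₁: μ₁ ≠ μ₂
df = n₁ + n₂ - 2 = 41
Pooled variance s_p² = [(n₁-1)s₁² + (n₂-1)s₂²] / (n₁ + n₂ - 2) = [(22)(11.14²) + (19)(7.09²)] / 41 = 89.8850
SE = √(s_p²(1/n₁ + 1/n₂)) = √(89.8850 × (1/23 + 1/20)) = 2.8987
t = (x̄₁ - x̄₂) / SE = (76.79 - 82.54) / 2.8987 = -5.75 / 2.8987 = -1.984
p-value = 0.0540

Since p-value > α = 0.05, we fail to reject H₀.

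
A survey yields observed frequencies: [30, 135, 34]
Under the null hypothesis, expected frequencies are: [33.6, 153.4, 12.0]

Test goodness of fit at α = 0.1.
Chi-square goodness of fit test:
H₀: observed counts match expected distribution
H₁: observed counts differ from expected distribution
df = k - 1 = 2
χ² = Σ(O - E)²/E
   = (30 - 33.6)²/33.6 + (135 - 153.4)²/153.4 + (34 - 12.0)²/12.0
   = 0.386 + 2.207 + 40.333
   = 42.93
p-value < 0.0001

Since p-value < α = 0.1, we reject H₀.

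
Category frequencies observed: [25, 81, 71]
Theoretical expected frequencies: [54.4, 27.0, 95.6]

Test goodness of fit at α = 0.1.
Chi-square goodness of fit test:
H₀: observed counts match expected distribution
H₁: observed counts differ from expected distribution
df = k - 1 = 2
χ² = Σ(O - E)²/E
   = (25 - 54.4)²/54.4 + (81 - 27.0)²/27.0 + (71 - 95.6)²/95.6
   = 15.889 + 108.000 + 6.330
   = 130.22
p-value < 0.0001

Since p-value < α = 0.1, we reject H₀.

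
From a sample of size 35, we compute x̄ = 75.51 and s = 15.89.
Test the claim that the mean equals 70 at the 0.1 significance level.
One-sample t-test:
H₀: μ = 70
H₁: μ ≠ 70
df = n - 1 = 34
t = (x̄ - μ₀) / (s/√n) = (75.51 - 70) / (15.89/√35) = 2.051
p-value = 0.0480

Since p-value < α = 0.1, we reject H₀.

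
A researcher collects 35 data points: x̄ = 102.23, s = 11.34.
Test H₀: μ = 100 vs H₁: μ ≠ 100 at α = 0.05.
One-sample t-test:
H₀: μ = 100
H₁: μ ≠ 100
df = n - 1 = 34
t = (x̄ - μ₀) / (s/√n) = (102.23 - 100) / (11.34/√35) = 1.163
p-value = 0.2528

Since p-value > α = 0.05, we fail to reject H₀.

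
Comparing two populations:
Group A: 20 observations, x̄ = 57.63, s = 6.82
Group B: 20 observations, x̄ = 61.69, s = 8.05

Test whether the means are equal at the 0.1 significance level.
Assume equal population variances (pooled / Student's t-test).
Student's two-sample t-test (equal variances):
H₀: μ₁ = μ₂
H₁: μ₁ ≠ μ₂
df = n₁ + n₂ - 2 = 38
Pooled variance s_p² = [(n₁-1)s₁² + (n₂-1)s₂²] / (n₁ + n₂ - 2) = [(19)(6.82²) + (19)(8.05²)] / 38 = 55.6575
SE = √(s_p²(1/n₁ + 1/n₂)) = √(55.6575 × (1/20 + 1/20)) = 2.3592
t = (x̄₁ - x̄₂) / SE = (57.63 - 61.69) / 2.3592 = -4.06 / 2.3592 = -1.721
p-value = 0.0934

Since p-value < α = 0.1, we reject H₀.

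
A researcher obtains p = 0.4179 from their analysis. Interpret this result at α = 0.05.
Since p = 0.4179 > α = 0.05, fail to reject H₀.
There is insufficient evidence to reject the null hypothesis; the result is not statistically significant at the 0.05 level.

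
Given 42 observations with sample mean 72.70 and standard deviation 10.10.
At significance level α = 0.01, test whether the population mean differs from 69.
One-sample t-test:
H₀: μ = 69
H₁: μ ≠ 69
df = n - 1 = 41
t = (x̄ - μ₀) / (s/√n) = (72.70 - 69) / (10.10/√42) = 2.374
p-value = 0.0224

Since p-value > α = 0.01, we fail to reject H₀.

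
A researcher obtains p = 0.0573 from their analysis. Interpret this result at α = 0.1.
Since p = 0.0573 < α = 0.1, reject H₀.
There is sufficient evidence to reject the null hypothesis; the result is statistically significant at the 0.1 level.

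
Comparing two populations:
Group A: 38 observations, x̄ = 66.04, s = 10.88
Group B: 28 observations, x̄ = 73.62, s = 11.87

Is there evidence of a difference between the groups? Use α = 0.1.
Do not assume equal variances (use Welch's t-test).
Welch's two-sample t-test:
H₀: μ₁ = μ₂
H₁: μ₁ ≠ μ₂
s₁²/n₁ = 10.88²/38 = 3.1151,  s₂²/n₂ = 11.87²/28 = 5.0320
SE = √(s₁²/n₁ + s₂²/n₂) = √(3.1151 + 5.0320) = 2.8543
df (Welch-Satterthwaite) = (s₁²/n₁ + s₂²/n₂)² / [(s₁²/n₁)²/(n₁-1) + (s₂²/n₂)²/(n₂-1)] ≈ 55.31
t = (x̄₁ - x̄₂) / SE = (66.04 - 73.62) / 2.8543 = -7.58 / 2.8543 = -2.656
p-value = 0.0103

Since p-value < α = 0.1, we reject H₀.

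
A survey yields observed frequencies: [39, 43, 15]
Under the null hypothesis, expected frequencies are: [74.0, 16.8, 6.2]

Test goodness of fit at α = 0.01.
Chi-square goodness of fit test:
H₀: observed counts match expected distribution
H₁: observed counts differ from expected distribution
df = k - 1 = 2
χ² = Σ(O - E)²/E
   = (39 - 74.0)²/74.0 + (43 - 16.8)²/16.8 + (15 - 6.2)²/6.2
   = 16.554 + 40.860 + 12.490
   = 69.90
p-value < 0.0001

Since p-value < α = 0.01, we reject H₀.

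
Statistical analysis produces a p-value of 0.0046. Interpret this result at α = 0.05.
Since p = 0.0046 < α = 0.05, reject H₀.
There is sufficient evidence to reject the null hypothesis; the result is statistically significant at the 0.05 level.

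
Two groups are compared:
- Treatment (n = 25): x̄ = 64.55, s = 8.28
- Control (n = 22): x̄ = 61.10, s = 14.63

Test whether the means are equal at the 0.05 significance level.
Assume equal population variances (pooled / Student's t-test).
Student's two-sample t-test (equal variances):
H₀: μ₁ = μ₂
H₁: μ₁ ≠ μ₂
df = n₁ + n₂ - 2 = 45
Pooled variance s_p² = [(n₁-1)s₁² + (n₂-1)s₂²] / (n₁ + n₂ - 2) = [(24)(8.28²) + (21)(14.63²)] / 45 = 136.4484
SE = √(s_p²(1/n₁ + 1/n₂)) = √(136.4484 × (1/25 + 1/22)) = 3.4147
t = (x̄₁ - x̄₂) / SE = (64.55 - 61.10) / 3.4147 = 3.45 / 3.4147 = 1.010
p-value = 0.3177

Since p-value > α = 0.05, we fail to reject H₀.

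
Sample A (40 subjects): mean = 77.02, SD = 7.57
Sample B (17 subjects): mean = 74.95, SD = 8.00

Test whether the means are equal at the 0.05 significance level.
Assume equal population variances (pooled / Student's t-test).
Student's two-sample t-test (equal variances):
H₀: μ₁ = μ₂
H₁: μ₁ ≠ μ₂
df = n₁ + n₂ - 2 = 55
Pooled variance s_p² = [(n₁-1)s₁² + (n₂-1)s₂²] / (n₁ + n₂ - 2) = [(39)(7.57²) + (16)(8.00²)] / 55 = 59.2526
SE = √(s_p²(1/n₁ + 1/n₂)) = √(59.2526 × (1/40 + 1/17)) = 2.2286
t = (x̄₁ - x̄₂) / SE = (77.02 - 74.95) / 2.2286 = 2.07 / 2.2286 = 0.929
p-value = 0.3570

Since p-value > α = 0.05, we fail to reject H₀.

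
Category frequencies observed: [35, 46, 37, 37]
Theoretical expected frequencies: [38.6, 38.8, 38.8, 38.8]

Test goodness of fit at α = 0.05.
Chi-square goodness of fit test:
H₀: observed counts match expected distribution
H₁: observed counts differ from expected distribution
df = k - 1 = 3
χ² = Σ(O - E)²/E
   = (35 - 38.6)²/38.6 + (46 - 38.8)²/38.8 + (37 - 38.8)²/38.8 + (37 - 38.8)²/38.8
   = 0.336 + 1.336 + 0.084 + 0.084
   = 1.84
p-value = 0.6065

Since p-value > α = 0.05, we fail to reject H₀.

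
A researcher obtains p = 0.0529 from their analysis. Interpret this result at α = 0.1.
Since p = 0.0529 < α = 0.1, reject H₀.
There is sufficient evidence to reject the null hypothesis; the result is statistically significant at the 0.1 level.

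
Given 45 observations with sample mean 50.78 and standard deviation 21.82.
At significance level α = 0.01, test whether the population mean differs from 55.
One-sample t-test:
H₀: μ = 55
H₁: μ ≠ 55
df = n - 1 = 44
t = (x̄ - μ₀) / (s/√n) = (50.78 - 55) / (21.82/√45) = -1.297
p-value = 0.2013

Since p-value > α = 0.01, we fail to reject H₀.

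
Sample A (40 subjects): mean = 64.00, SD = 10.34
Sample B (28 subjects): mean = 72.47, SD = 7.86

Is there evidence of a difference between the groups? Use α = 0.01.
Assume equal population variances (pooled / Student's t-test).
Student's two-sample t-test (equal variances):
H₀: μ₁ = μ₂
H₁: μ₁ ≠ μ₂
df = n₁ + n₂ - 2 = 66
Pooled variance s_p² = [(n₁-1)s₁² + (n₂-1)s₂²] / (n₁ + n₂ - 2) = [(39)(10.34²) + (27)(7.86²)] / 66 = 88.4509
SE = √(s_p²(1/n₁ + 1/n₂)) = √(88.4509 × (1/40 + 1/28)) = 2.3174
t = (x̄₁ - x̄₂) / SE = (64.00 - 72.47) / 2.3174 = -8.47 / 2.3174 = -3.655
p-value = 0.0005

Since p-value < α = 0.01, we reject H₀.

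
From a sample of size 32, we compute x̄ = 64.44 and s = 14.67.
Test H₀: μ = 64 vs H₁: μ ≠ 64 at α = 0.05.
One-sample t-test:
H₀: μ = 64
H₁: μ ≠ 64
df = n - 1 = 31
t = (x̄ - μ₀) / (s/√n) = (64.44 - 64) / (14.67/√32) = 0.170
p-value = 0.8664

Since p-value > α = 0.05, we fail to reject H₀.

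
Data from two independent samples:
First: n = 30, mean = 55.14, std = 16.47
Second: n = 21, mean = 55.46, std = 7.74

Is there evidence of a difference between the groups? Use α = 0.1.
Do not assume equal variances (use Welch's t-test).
Welch's two-sample t-test:
H₀: μ₁ = μ₂
H₁: μ₁ ≠ μ₂
s₁²/n₁ = 16.47²/30 = 9.0420,  s₂²/n₂ = 7.74²/21 = 2.8527
SE = √(s₁²/n₁ + s₂²/n₂) = √(9.0420 + 2.8527) = 3.4489
df (Welch-Satterthwaite) = (s₁²/n₁ + s₂²/n₂)² / [(s₁²/n₁)²/(n₁-1) + (s₂²/n₂)²/(n₂-1)] ≈ 43.86
t = (x̄₁ - x̄₂) / SE = (55.14 - 55.46) / 3.4489 = -0.32 / 3.4489 = -0.093
p-value = 0.9265

Since p-value > α = 0.1, we fail to reject H₀.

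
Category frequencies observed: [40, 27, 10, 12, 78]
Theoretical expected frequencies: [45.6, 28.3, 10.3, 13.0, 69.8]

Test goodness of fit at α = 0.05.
Chi-square goodness of fit test:
H₀: observed counts match expected distribution
H₁: observed counts differ from expected distribution
df = k - 1 = 4
χ² = Σ(O - E)²/E
   = (40 - 45.6)²/45.6 + (27 - 28.3)²/28.3 + (10 - 10.3)²/10.3 + (12 - 13.0)²/13.0 + (78 - 69.8)²/69.8
   = 0.688 + 0.060 + 0.009 + 0.077 + 0.963
   = 1.80
p-value = 0.7731

Since p-value > α = 0.05, we fail to reject H₀.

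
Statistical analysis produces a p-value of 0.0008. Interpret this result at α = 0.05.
Since p = 0.0008 < α = 0.05, reject H₀.
There is sufficient evidence to reject the null hypothesis; the result is statistically significant at the 0.05 level.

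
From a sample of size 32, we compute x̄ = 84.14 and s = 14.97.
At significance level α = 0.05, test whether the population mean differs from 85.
One-sample t-test:
H₀: μ = 85
H₁: μ ≠ 85
df = n - 1 = 31
t = (x̄ - μ₀) / (s/√n) = (84.14 - 85) / (14.97/√32) = -0.325
p-value = 0.7474

Since p-value > α = 0.05, we fail to reject H₀.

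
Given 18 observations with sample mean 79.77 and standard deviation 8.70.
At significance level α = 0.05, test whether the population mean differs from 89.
One-sample t-test:
H₀: μ = 89
H₁: μ ≠ 89
df = n - 1 = 17
t = (x̄ - μ₀) / (s/√n) = (79.77 - 89) / (8.70/√18) = -4.501
p-value = 0.0003

Since p-value < α = 0.05, we reject H₀.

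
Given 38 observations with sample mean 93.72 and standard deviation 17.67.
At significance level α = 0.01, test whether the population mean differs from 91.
One-sample t-test:
H₀: μ = 91
H₁: μ ≠ 91
df = n - 1 = 37
t = (x̄ - μ₀) / (s/√n) = (93.72 - 91) / (17.67/√38) = 0.949
p-value = 0.3488

Since p-value > α = 0.01, we fail to reject H₀.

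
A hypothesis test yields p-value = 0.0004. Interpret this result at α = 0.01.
Since p = 0.0004 < α = 0.01, reject H₀.
There is sufficient evidence to reject the null hypothesis; the result is statistically significant at the 0.01 level.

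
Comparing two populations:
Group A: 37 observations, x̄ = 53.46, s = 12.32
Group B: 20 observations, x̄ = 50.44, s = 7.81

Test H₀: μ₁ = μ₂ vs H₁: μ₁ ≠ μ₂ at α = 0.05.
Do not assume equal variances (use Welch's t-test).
Welch's two-sample t-test:
H₀: μ₁ = μ₂
H₁: μ₁ ≠ μ₂
s₁²/n₁ = 12.32²/37 = 4.1022,  s₂²/n₂ = 7.81²/20 = 3.0498
SE = √(s₁²/n₁ + s₂²/n₂) = √(4.1022 + 3.0498) = 2.6743
df (Welch-Satterthwaite) = (s₁²/n₁ + s₂²/n₂)² / [(s₁²/n₁)²/(n₁-1) + (s₂²/n₂)²/(n₂-1)] ≈ 53.45
t = (x̄₁ - x̄₂) / SE = (53.46 - 50.44) / 2.6743 = 3.02 / 2.6743 = 1.129
p-value = 0.2638

Since p-value > α = 0.05, we fail to reject H₀.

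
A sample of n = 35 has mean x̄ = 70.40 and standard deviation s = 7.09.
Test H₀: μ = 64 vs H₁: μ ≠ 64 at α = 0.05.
One-sample t-test:
H₀: μ = 64
H₁: μ ≠ 64
df = n - 1 = 34
t = (x̄ - μ₀) / (s/√n) = (70.40 - 64) / (7.09/√35) = 5.340
p-value < 0.0001

Since p-value < α = 0.05, we reject H₀.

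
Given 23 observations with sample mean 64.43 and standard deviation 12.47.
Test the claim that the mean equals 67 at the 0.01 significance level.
One-sample t-test:
H₀: μ = 67
H₁: μ ≠ 67
df = n - 1 = 22
t = (x̄ - μ₀) / (s/√n) = (64.43 - 67) / (12.47/√23) = -0.988
p-value = 0.3337

Since p-value > α = 0.01, we fail to reject H₀.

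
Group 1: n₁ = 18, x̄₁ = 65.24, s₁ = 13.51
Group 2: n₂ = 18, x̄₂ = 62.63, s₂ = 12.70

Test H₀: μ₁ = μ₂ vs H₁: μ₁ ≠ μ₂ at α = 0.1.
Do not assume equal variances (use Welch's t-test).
Welch's two-sample t-test:
H₀: μ₁ = μ₂
H₁: μ₁ ≠ μ₂
s₁²/n₁ = 13.51²/18 = 10.1400,  s₂²/n₂ = 12.70²/18 = 8.9606
SE = √(s₁²/n₁ + s₂²/n₂) = √(10.1400 + 8.9606) = 4.3704
df (Welch-Satterthwaite) = (s₁²/n₁ + s₂²/n₂)² / [(s₁²/n₁)²/(n₁-1) + (s₂²/n₂)²/(n₂-1)] ≈ 33.87
t = (x̄₁ - x̄₂) / SE = (65.24 - 62.63) / 4.3704 = 2.61 / 4.3704 = 0.597
p-value = 0.5543

Since p-value > α = 0.1, we fail to reject H₀.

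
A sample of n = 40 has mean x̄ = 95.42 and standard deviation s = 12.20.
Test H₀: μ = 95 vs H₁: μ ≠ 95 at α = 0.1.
One-sample t-test:
H₀: μ = 95
H₁: μ ≠ 95
df = n - 1 = 39
t = (x̄ - μ₀) / (s/√n) = (95.42 - 95) / (12.20/√40) = 0.218
p-value = 0.8288

Since p-value > α = 0.1, we fail to reject H₀.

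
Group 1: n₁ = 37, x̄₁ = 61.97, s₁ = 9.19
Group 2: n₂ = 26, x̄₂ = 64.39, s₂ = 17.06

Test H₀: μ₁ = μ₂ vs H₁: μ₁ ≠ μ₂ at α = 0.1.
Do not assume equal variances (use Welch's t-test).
Welch's two-sample t-test:
H₀: μ₁ = μ₂
H₁: μ₁ ≠ μ₂
s₁²/n₁ = 9.19²/37 = 2.2826,  s₂²/n₂ = 17.06²/26 = 11.1940
SE = √(s₁²/n₁ + s₂²/n₂) = √(2.2826 + 11.1940) = 3.6710
df (Welch-Satterthwaite) = (s₁²/n₁ + s₂²/n₂)² / [(s₁²/n₁)²/(n₁-1) + (s₂²/n₂)²/(n₂-1)] ≈ 35.22
t = (x̄₁ - x̄₂) / SE = (61.97 - 64.39) / 3.6710 = -2.42 / 3.6710 = -0.659
p-value = 0.5140

Since p-value > α = 0.1, we fail to reject H₀.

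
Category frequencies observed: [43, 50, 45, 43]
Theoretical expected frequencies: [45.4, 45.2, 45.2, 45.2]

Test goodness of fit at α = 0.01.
Chi-square goodness of fit test:
H₀: observed counts match expected distribution
H₁: observed counts differ from expected distribution
df = k - 1 = 3
χ² = Σ(O - E)²/E
   = (43 - 45.4)²/45.4 + (50 - 45.2)²/45.2 + (45 - 45.2)²/45.2 + (43 - 45.2)²/45.2
   = 0.127 + 0.510 + 0.001 + 0.107
   = 0.74
p-value = 0.8627

Since p-value > α = 0.01, we fail to reject H₀.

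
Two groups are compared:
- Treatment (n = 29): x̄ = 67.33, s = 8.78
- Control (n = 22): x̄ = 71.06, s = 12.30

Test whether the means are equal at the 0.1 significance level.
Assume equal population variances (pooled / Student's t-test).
Student's two-sample t-test (equal variances):
H₀: μ₁ = μ₂
H₁: μ₁ ≠ μ₂
df = n₁ + n₂ - 2 = 49
Pooled variance s_p² = [(n₁-1)s₁² + (n₂-1)s₂²] / (n₁ + n₂ - 2) = [(28)(8.78²) + (21)(12.30²)] / 49 = 108.8891
SE = √(s_p²(1/n₁ + 1/n₂)) = √(108.8891 × (1/29 + 1/22)) = 2.9503
t = (x̄₁ - x̄₂) / SE = (67.33 - 71.06) / 2.9503 = -3.73 / 2.9503 = -1.264
p-value = 0.2121

Since p-value > α = 0.1, we fail to reject H₀.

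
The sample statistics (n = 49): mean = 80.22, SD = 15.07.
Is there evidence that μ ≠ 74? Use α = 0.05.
One-sample t-test:
H₀: μ = 74
H₁: μ ≠ 74
df = n - 1 = 48
t = (x̄ - μ₀) / (s/√n) = (80.22 - 74) / (15.07/√49) = 2.889
p-value = 0.0058

Since p-value < α = 0.05, we reject H₀.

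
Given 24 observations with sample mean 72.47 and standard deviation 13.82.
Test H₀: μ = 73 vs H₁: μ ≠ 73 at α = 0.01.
One-sample t-test:
H₀: μ = 73
H₁: μ ≠ 73
df = n - 1 = 23
t = (x̄ - μ₀) / (s/√n) = (72.47 - 73) / (13.82/√24) = -0.188
p-value = 0.8526

Since p-value > α = 0.01, we fail to reject H₀.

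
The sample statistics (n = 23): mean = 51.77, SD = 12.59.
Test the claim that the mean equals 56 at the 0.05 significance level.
One-sample t-test:
H₀: μ = 56
H₁: μ ≠ 56
df = n - 1 = 22
t = (x̄ - μ₀) / (s/√n) = (51.77 - 56) / (12.59/√23) = -1.611
p-value = 0.1214

Since p-value > α = 0.05, we fail to reject H₀.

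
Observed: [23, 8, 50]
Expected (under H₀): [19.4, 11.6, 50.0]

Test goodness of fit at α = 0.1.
Chi-square goodness of fit test:
H₀: observed counts match expected distribution
H₁: observed counts differ from expected distribution
df = k - 1 = 2
χ² = Σ(O - E)²/E
   = (23 - 19.4)²/19.4 + (8 - 11.6)²/11.6 + (50 - 50.0)²/50.0
   = 0.668 + 1.117 + 0.000
   = 1.79
p-value = 0.4096

Since p-value > α = 0.1, we fail to reject H₀.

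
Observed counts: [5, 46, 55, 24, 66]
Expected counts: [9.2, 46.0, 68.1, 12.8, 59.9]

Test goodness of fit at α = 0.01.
Chi-square goodness of fit test:
H₀: observed counts match expected distribution
H₁: observed counts differ from expected distribution
df = k - 1 = 4
χ² = Σ(O - E)²/E
   = (5 - 9.2)²/9.2 + (46 - 46.0)²/46.0 + (55 - 68.1)²/68.1 + (24 - 12.8)²/12.8 + (66 - 59.9)²/59.9
   = 1.917 + 0.000 + 2.520 + 9.800 + 0.621
   = 14.86
p-value = 0.0050

Since p-value < α = 0.01, we reject H₀.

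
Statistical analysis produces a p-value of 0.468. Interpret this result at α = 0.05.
Since p = 0.468 > α = 0.05, fail to reject H₀.
There is insufficient evidence to reject the null hypothesis; the result is not statistically significant at the 0.05 level.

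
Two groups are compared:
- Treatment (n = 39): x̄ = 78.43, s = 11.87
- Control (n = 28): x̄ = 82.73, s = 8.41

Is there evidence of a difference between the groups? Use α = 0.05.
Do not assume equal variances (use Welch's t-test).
Welch's two-sample t-test:
H₀: μ₁ = μ₂
H₁: μ₁ ≠ μ₂
s₁²/n₁ = 11.87²/39 = 3.6127,  s₂²/n₂ = 8.41²/28 = 2.5260
SE = √(s₁²/n₁ + s₂²/n₂) = √(3.6127 + 2.5260) = 2.4776
df (Welch-Satterthwaite) = (s₁²/n₁ + s₂²/n₂)² / [(s₁²/n₁)²/(n₁-1) + (s₂²/n₂)²/(n₂-1)] ≈ 65.00
t = (x̄₁ - x̄₂) / SE = (78.43 - 82.73) / 2.4776 = -4.30 / 2.4776 = -1.736
p-value = 0.0874

Since p-value > α = 0.05, we fail to reject H₀.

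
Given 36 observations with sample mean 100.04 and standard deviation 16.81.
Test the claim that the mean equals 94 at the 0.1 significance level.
One-sample t-test:
H₀: μ = 94
H₁: μ ≠ 94
df = n - 1 = 35
t = (x̄ - μ₀) / (s/√n) = (100.04 - 94) / (16.81/√36) = 2.156
p-value = 0.0381

Since p-value < α = 0.1, we reject H₀.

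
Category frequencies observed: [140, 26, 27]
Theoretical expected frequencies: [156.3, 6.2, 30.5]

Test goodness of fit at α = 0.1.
Chi-square goodness of fit test:
H₀: observed counts match expected distribution
H₁: observed counts differ from expected distribution
df = k - 1 = 2
χ² = Σ(O - E)²/E
   = (140 - 156.3)²/156.3 + (26 - 6.2)²/6.2 + (27 - 30.5)²/30.5
   = 1.700 + 63.232 + 0.402
   = 65.33
p-value < 0.0001

Since p-value < α = 0.1, we reject H₀.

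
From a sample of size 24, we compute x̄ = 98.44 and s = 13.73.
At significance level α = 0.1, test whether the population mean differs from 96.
One-sample t-test:
H₀: μ = 96
H₁: μ ≠ 96
df = n - 1 = 23
t = (x̄ - μ₀) / (s/√n) = (98.44 - 96) / (13.73/√24) = 0.871
p-value = 0.3930

Since p-value > α = 0.1, we fail to reject H₀.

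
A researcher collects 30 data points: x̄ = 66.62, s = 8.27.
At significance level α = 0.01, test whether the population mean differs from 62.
One-sample t-test:
H₀: μ = 62
H₁: μ ≠ 62
df = n - 1 = 29
t = (x̄ - μ₀) / (s/√n) = (66.62 - 62) / (8.27/√30) = 3.060
p-value = 0.0047

Since p-value < α = 0.01, we reject H₀.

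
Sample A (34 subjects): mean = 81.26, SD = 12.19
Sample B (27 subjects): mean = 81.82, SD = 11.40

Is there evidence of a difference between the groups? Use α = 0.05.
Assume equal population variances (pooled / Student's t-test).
Student's two-sample t-test (equal variances):
H₀: μ₁ = μ₂
H₁: μ₁ ≠ μ₂
df = n₁ + n₂ - 2 = 59
Pooled variance s_p² = [(n₁-1)s₁² + (n₂-1)s₂²] / (n₁ + n₂ - 2) = [(33)(12.19²) + (26)(11.40²)] / 59 = 140.3836
SE = √(s_p²(1/n₁ + 1/n₂)) = √(140.3836 × (1/34 + 1/27)) = 3.0542
t = (x̄₁ - x̄₂) / SE = (81.26 - 81.82) / 3.0542 = -0.56 / 3.0542 = -0.183
p-value = 0.8552

Since p-value > α = 0.05, we fail to reject H₀.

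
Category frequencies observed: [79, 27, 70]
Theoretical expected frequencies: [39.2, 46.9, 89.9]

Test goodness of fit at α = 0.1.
Chi-square goodness of fit test:
H₀: observed counts match expected distribution
H₁: observed counts differ from expected distribution
df = k - 1 = 2
χ² = Σ(O - E)²/E
   = (79 - 39.2)²/39.2 + (27 - 46.9)²/46.9 + (70 - 89.9)²/89.9
   = 40.409 + 8.444 + 4.405
   = 53.26
p-value < 0.0001

Since p-value < α = 0.1, we reject H₀.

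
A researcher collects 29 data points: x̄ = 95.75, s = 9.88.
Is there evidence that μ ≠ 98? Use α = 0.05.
One-sample t-test:
H₀: μ = 98
H₁: μ ≠ 98
df = n - 1 = 28
t = (x̄ - μ₀) / (s/√n) = (95.75 - 98) / (9.88/√29) = -1.226
p-value = 0.2303

Since p-value > α = 0.05, we fail to reject H₀.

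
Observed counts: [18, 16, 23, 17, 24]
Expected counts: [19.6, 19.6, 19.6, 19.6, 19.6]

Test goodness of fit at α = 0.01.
Chi-square goodness of fit test:
H₀: observed counts match expected distribution
H₁: observed counts differ from expected distribution
df = k - 1 = 4
χ² = Σ(O - E)²/E
   = (18 - 19.6)²/19.6 + (16 - 19.6)²/19.6 + (23 - 19.6)²/19.6 + (17 - 19.6)²/19.6 + (24 - 19.6)²/19.6
   = 0.131 + 0.661 + 0.590 + 0.345 + 0.988
   = 2.71
p-value = 0.6067

Since p-value > α = 0.01, we fail to reject H₀.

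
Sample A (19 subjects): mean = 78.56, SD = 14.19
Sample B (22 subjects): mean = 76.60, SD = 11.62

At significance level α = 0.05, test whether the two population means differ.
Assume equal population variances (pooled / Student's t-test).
Student's two-sample t-test (equal variances):
H₀: μ₁ = μ₂
H₁: μ₁ ≠ μ₂
df = n₁ + n₂ - 2 = 39
Pooled variance s_p² = [(n₁-1)s₁² + (n₂-1)s₂²] / (n₁ + n₂ - 2) = [(18)(14.19²) + (21)(11.62²)] / 39 = 165.6390
SE = √(s_p²(1/n₁ + 1/n₂)) = √(165.6390 × (1/19 + 1/22)) = 4.0307
t = (x̄₁ - x̄₂) / SE = (78.56 - 76.60) / 4.0307 = 1.96 / 4.0307 = 0.486
p-value = 0.6295

Since p-value > α = 0.05, we fail to reject H₀.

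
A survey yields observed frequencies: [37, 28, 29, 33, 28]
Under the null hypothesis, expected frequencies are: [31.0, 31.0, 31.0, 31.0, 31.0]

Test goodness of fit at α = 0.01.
Chi-square goodness of fit test:
H₀: observed counts match expected distribution
H₁: observed counts differ from expected distribution
df = k - 1 = 4
χ² = Σ(O - E)²/E
   = (37 - 31.0)²/31.0 + (28 - 31.0)²/31.0 + (29 - 31.0)²/31.0 + (33 - 31.0)²/31.0 + (28 - 31.0)²/31.0
   = 1.161 + 0.290 + 0.129 + 0.129 + 0.290
   = 2.00
p-value = 0.7358

Since p-value > α = 0.01, we fail to reject H₀.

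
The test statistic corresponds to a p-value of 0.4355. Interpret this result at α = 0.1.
Since p = 0.4355 > α = 0.1, fail to reject H₀.
There is insufficient evidence to reject the null hypothesis; the result is not statistically significant at the 0.1 level.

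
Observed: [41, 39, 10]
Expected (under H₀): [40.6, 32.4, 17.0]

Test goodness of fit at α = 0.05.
Chi-square goodness of fit test:
H₀: observed counts match expected distribution
H₁: observed counts differ from expected distribution
df = k - 1 = 2
χ² = Σ(O - E)²/E
   = (41 - 40.6)²/40.6 + (39 - 32.4)²/32.4 + (10 - 17.0)²/17.0
   = 0.004 + 1.344 + 2.882
   = 4.23
p-value = 0.1206

Since p-value > α = 0.05, we fail to reject H₀.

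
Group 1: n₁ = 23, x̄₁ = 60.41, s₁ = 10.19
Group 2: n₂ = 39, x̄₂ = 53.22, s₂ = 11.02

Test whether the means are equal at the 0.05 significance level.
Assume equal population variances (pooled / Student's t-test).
Student's two-sample t-test (equal variances):
H₀: μ₁ = μ₂
H₁: μ₁ ≠ μ₂
df = n₁ + n₂ - 2 = 60
Pooled variance s_p² = [(n₁-1)s₁² + (n₂-1)s₂²] / (n₁ + n₂ - 2) = [(22)(10.19²) + (38)(11.02²)] / 60 = 114.9855
SE = √(s_p²(1/n₁ + 1/n₂)) = √(114.9855 × (1/23 + 1/39)) = 2.8192
t = (x̄₁ - x̄₂) / SE = (60.41 - 53.22) / 2.8192 = 7.19 / 2.8192 = 2.550
p-value = 0.0133

Since p-value < α = 0.05, we reject H₀.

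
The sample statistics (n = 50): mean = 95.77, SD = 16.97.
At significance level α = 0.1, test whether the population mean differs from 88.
One-sample t-test:
H₀: μ = 88
H₁: μ ≠ 88
df = n - 1 = 49
t = (x̄ - μ₀) / (s/√n) = (95.77 - 88) / (16.97/√50) = 3.238
p-value = 0.0022

Since p-value < α = 0.1, we reject H₀.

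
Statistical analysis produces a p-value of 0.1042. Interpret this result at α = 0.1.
Since p = 0.1042 > α = 0.1, fail to reject H₀.
There is insufficient evidence to reject the null hypothesis; the result is not statistically significant at the 0.1 level.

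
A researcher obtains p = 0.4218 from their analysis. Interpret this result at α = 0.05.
Since p = 0.4218 > α = 0.05, fail to reject H₀.
There is insufficient evidence to reject the null hypothesis; the result is not statistically significant at the 0.05 level.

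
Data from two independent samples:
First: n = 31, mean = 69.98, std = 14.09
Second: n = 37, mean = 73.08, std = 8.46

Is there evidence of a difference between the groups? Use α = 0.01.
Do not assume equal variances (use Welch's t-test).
Welch's two-sample t-test:
H₀: μ₁ = μ₂
H₁: μ₁ ≠ μ₂
s₁²/n₁ = 14.09²/31 = 6.4041,  s₂²/n₂ = 8.46²/37 = 1.9344
SE = √(s₁²/n₁ + s₂²/n₂) = √(6.4041 + 1.9344) = 2.8876
df (Welch-Satterthwaite) = (s₁²/n₁ + s₂²/n₂)² / [(s₁²/n₁)²/(n₁-1) + (s₂²/n₂)²/(n₂-1)] ≈ 47.27
t = (x̄₁ - x̄₂) / SE = (69.98 - 73.08) / 2.8876 = -3.10 / 2.8876 = -1.074
p-value = 0.2885

Since p-value > α = 0.01, we fail to reject H₀.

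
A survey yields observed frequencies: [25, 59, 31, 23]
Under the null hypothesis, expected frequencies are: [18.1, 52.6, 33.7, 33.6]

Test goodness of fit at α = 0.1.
Chi-square goodness of fit test:
H₀: observed counts match expected distribution
H₁: observed counts differ from expected distribution
df = k - 1 = 3
χ² = Σ(O - E)²/E
   = (25 - 18.1)²/18.1 + (59 - 52.6)²/52.6 + (31 - 33.7)²/33.7 + (23 - 33.6)²/33.6
   = 2.630 + 0.779 + 0.216 + 3.344
   = 6.97
p-value = 0.0729

Since p-value < α = 0.1, we reject H₀.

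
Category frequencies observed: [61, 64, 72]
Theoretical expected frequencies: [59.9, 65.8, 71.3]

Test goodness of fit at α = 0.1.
Chi-square goodness of fit test:
H₀: observed counts match expected distribution
H₁: observed counts differ from expected distribution
df = k - 1 = 2
χ² = Σ(O - E)²/E
   = (61 - 59.9)²/59.9 + (64 - 65.8)²/65.8 + (72 - 71.3)²/71.3
   = 0.020 + 0.049 + 0.007
   = 0.08
p-value = 0.9626

Since p-value > α = 0.1, we fail to reject H₀.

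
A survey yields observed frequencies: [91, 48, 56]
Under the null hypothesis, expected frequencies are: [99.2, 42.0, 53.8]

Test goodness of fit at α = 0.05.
Chi-square goodness of fit test:
H₀: observed counts match expected distribution
H₁: observed counts differ from expected distribution
df = k - 1 = 2
χ² = Σ(O - E)²/E
   = (91 - 99.2)²/99.2 + (48 - 42.0)²/42.0 + (56 - 53.8)²/53.8
   = 0.678 + 0.857 + 0.090
   = 1.62
p-value = 0.4438

Since p-value > α = 0.05, we fail to reject H₀.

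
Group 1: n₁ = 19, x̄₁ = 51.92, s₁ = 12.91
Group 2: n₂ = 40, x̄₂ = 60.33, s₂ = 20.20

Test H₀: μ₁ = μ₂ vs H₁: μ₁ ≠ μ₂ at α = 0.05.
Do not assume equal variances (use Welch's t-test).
Welch's two-sample t-test:
H₀: μ₁ = μ₂
H₁: μ₁ ≠ μ₂
s₁²/n₁ = 12.91²/19 = 8.7720,  s₂²/n₂ = 20.20²/40 = 10.2010
SE = √(s₁²/n₁ + s₂²/n₂) = √(8.7720 + 10.2010) = 4.3558
df (Welch-Satterthwaite) = (s₁²/n₁ + s₂²/n₂)² / [(s₁²/n₁)²/(n₁-1) + (s₂²/n₂)²/(n₂-1)] ≈ 51.85
t = (x̄₁ - x̄₂) / SE = (51.92 - 60.33) / 4.3558 = -8.41 / 4.3558 = -1.931
p-value = 0.0590

Since p-value > α = 0.05, we fail to reject H₀.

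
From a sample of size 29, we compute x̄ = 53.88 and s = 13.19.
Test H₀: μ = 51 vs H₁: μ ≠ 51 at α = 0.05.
One-sample t-test:
H₀: μ = 51
H₁: μ ≠ 51
df = n - 1 = 28
t = (x̄ - μ₀) / (s/√n) = (53.88 - 51) / (13.19/√29) = 1.176
p-value = 0.2496

Since p-value > α = 0.05, we fail to reject H₀.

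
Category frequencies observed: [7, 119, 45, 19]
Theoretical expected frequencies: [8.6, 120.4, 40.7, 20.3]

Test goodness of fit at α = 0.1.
Chi-square goodness of fit test:
H₀: observed counts match expected distribution
H₁: observed counts differ from expected distribution
df = k - 1 = 3
χ² = Σ(O - E)²/E
   = (7 - 8.6)²/8.6 + (119 - 120.4)²/120.4 + (45 - 40.7)²/40.7 + (19 - 20.3)²/20.3
   = 0.298 + 0.016 + 0.454 + 0.083
   = 0.85
p-value = 0.8371

Since p-value > α = 0.1, we fail to reject H₀.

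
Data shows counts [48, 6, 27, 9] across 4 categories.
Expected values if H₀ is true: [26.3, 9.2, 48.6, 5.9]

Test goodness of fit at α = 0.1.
Chi-square goodness of fit test:
H₀: observed counts match expected distribution
H₁: observed counts differ from expected distribution
df = k - 1 = 3
χ² = Σ(O - E)²/E
   = (48 - 26.3)²/26.3 + (6 - 9.2)²/9.2 + (27 - 48.6)²/48.6 + (9 - 5.9)²/5.9
   = 17.905 + 1.113 + 9.600 + 1.629
   = 30.25
p-value < 0.0001

Since p-value < α = 0.1, we reject H₀.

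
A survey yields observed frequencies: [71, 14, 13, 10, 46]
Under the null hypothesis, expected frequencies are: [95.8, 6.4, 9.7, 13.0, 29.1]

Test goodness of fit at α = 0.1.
Chi-square goodness of fit test:
H₀: observed counts match expected distribution
H₁: observed counts differ from expected distribution
df = k - 1 = 4
χ² = Σ(O - E)²/E
   = (71 - 95.8)²/95.8 + (14 - 6.4)²/6.4 + (13 - 9.7)²/9.7 + (10 - 13.0)²/13.0 + (46 - 29.1)²/29.1
   = 6.420 + 9.025 + 1.123 + 0.692 + 9.815
   = 27.07
p-value < 0.0001

Since p-value < α = 0.1, we reject H₀.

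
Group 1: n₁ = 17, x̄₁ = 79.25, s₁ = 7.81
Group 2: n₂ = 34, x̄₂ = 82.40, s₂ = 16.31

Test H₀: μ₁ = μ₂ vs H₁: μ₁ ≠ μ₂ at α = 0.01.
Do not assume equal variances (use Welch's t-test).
Welch's two-sample t-test:
H₀: μ₁ = μ₂
H₁: μ₁ ≠ μ₂
s₁²/n₁ = 7.81²/17 = 3.5880,  s₂²/n₂ = 16.31²/34 = 7.8240
SE = √(s₁²/n₁ + s₂²/n₂) = √(3.5880 + 7.8240) = 3.3782
df (Welch-Satterthwaite) = (s₁²/n₁ + s₂²/n₂)² / [(s₁²/n₁)²/(n₁-1) + (s₂²/n₂)²/(n₂-1)] ≈ 48.97
t = (x̄₁ - x̄₂) / SE = (79.25 - 82.40) / 3.3782 = -3.15 / 3.3782 = -0.932
p-value = 0.3557

Since p-value > α = 0.01, we fail to reject H₀.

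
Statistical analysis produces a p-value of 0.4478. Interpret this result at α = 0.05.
Since p = 0.4478 > α = 0.05, fail to reject H₀.
There is insufficient evidence to reject the null hypothesis; the result is not statistically significant at the 0.05 level.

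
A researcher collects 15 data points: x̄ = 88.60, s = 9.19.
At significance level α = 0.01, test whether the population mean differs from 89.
One-sample t-test:
H₀: μ = 89
H₁: μ ≠ 89
df = n - 1 = 14
t = (x̄ - μ₀) / (s/√n) = (88.60 - 89) / (9.19/√15) = -0.169
p-value = 0.8685

Since p-value > α = 0.01, we fail to reject H₀.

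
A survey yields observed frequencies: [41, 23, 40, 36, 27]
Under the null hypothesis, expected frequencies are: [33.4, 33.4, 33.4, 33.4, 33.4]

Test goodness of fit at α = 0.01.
Chi-square goodness of fit test:
H₀: observed counts match expected distribution
H₁: observed counts differ from expected distribution
df = k - 1 = 4
χ² = Σ(O - E)²/E
   = (41 - 33.4)²/33.4 + (23 - 33.4)²/33.4 + (40 - 33.4)²/33.4 + (36 - 33.4)²/33.4 + (27 - 33.4)²/33.4
   = 1.729 + 3.238 + 1.304 + 0.202 + 1.226
   = 7.70
p-value = 0.1032

Since p-value > α = 0.01, we fail to reject H₀.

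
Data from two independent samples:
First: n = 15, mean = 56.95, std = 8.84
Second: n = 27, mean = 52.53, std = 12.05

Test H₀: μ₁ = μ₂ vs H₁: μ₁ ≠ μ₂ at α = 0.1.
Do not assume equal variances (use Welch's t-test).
Welch's two-sample t-test:
H₀: μ₁ = μ₂
H₁: μ₁ ≠ μ₂
s₁²/n₁ = 8.84²/15 = 5.2097,  s₂²/n₂ = 12.05²/27 = 5.3779
SE = √(s₁²/n₁ + s₂²/n₂) = √(5.2097 + 5.3779) = 3.2539
df (Welch-Satterthwaite) = (s₁²/n₁ + s₂²/n₂)² / [(s₁²/n₁)²/(n₁-1) + (s₂²/n₂)²/(n₂-1)] ≈ 36.74
t = (x̄₁ - x̄₂) / SE = (56.95 - 52.53) / 3.2539 = 4.42 / 3.2539 = 1.358
p-value = 0.1826

Since p-value > α = 0.1, we fail to reject H₀.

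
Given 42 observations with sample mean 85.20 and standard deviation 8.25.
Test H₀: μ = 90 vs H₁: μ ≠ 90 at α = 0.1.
One-sample t-test:
H₀: μ = 90
H₁: μ ≠ 90
df = n - 1 = 41
t = (x̄ - μ₀) / (s/√n) = (85.20 - 90) / (8.25/√42) = -3.771
p-value = 0.0005

Since p-value < α = 0.1, we reject H₀.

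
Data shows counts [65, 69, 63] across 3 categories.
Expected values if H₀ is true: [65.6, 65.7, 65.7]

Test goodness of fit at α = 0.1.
Chi-square goodness of fit test:
H₀: observed counts match expected distribution
H₁: observed counts differ from expected distribution
df = k - 1 = 2
χ² = Σ(O - E)²/E
   = (65 - 65.6)²/65.6 + (69 - 65.7)²/65.7 + (63 - 65.7)²/65.7
   = 0.005 + 0.166 + 0.111
   = 0.28
p-value = 0.8684

Since p-value > α = 0.1, we fail to reject H₀.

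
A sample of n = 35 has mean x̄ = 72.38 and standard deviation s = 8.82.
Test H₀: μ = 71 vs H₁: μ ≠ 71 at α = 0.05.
One-sample t-test:
H₀: μ = 71
H₁: μ ≠ 71
df = n - 1 = 34
t = (x̄ - μ₀) / (s/√n) = (72.38 - 71) / (8.82/√35) = 0.926
p-value = 0.3612

Since p-value > α = 0.05, we fail to reject H₀.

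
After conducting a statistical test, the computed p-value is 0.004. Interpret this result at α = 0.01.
Since p = 0.004 < α = 0.01, reject H₀.
There is sufficient evidence to reject the null hypothesis; the result is statistically significant at the 0.01 level.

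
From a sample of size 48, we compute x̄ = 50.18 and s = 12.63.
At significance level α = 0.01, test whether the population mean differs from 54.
One-sample t-test:
H₀: μ = 54
H₁: μ ≠ 54
df = n - 1 = 47
t = (x̄ - μ₀) / (s/√n) = (50.18 - 54) / (12.63/√48) = -2.095
p-value = 0.0415

Since p-value > α = 0.01, we fail to reject H₀.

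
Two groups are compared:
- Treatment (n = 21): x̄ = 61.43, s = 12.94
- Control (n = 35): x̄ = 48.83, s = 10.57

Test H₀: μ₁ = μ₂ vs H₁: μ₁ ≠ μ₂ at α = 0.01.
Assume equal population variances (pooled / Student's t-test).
Student's two-sample t-test (equal variances):
H₀: μ₁ = μ₂
H₁: μ₁ ≠ μ₂
df = n₁ + n₂ - 2 = 54
Pooled variance s_p² = [(n₁-1)s₁² + (n₂-1)s₂²] / (n₁ + n₂ - 2) = [(20)(12.94²) + (34)(10.57²)] / 54 = 132.3615
SE = √(s_p²(1/n₁ + 1/n₂)) = √(132.3615 × (1/21 + 1/35)) = 3.1756
t = (x̄₁ - x̄₂) / SE = (61.43 - 48.83) / 3.1756 = 12.60 / 3.1756 = 3.968
p-value = 0.0002

Since p-value < α = 0.01, we reject H₀.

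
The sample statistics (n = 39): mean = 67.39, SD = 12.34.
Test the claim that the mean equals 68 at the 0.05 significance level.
One-sample t-test:
H₀: μ = 68
H₁: μ ≠ 68
df = n - 1 = 38
t = (x̄ - μ₀) / (s/√n) = (67.39 - 68) / (12.34/√39) = -0.309
p-value = 0.7592

Since p-value > α = 0.05, we fail to reject H₀.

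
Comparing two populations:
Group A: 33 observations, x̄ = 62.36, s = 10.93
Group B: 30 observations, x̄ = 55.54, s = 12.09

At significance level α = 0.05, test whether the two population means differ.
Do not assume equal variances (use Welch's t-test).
Welch's two-sample t-test:
H₀: μ₁ = μ₂
H₁: μ₁ ≠ μ₂
s₁²/n₁ = 10.93²/33 = 3.6201,  s₂²/n₂ = 12.09²/30 = 4.8723
SE = √(s₁²/n₁ + s₂²/n₂) = √(3.6201 + 4.8723) = 2.9142
df (Welch-Satterthwaite) = (s₁²/n₁ + s₂²/n₂)² / [(s₁²/n₁)²/(n₁-1) + (s₂²/n₂)²/(n₂-1)] ≈ 58.72
t = (x̄₁ - x̄₂) / SE = (62.36 - 55.54) / 2.9142 = 6.82 / 2.9142 = 2.340
p-value = 0.0227

Since p-value < α = 0.05, we reject H₀.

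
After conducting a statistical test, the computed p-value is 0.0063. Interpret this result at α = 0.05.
Since p = 0.0063 < α = 0.05, reject H₀.
There is sufficient evidence to reject the null hypothesis; the result is statistically significant at the 0.05 level.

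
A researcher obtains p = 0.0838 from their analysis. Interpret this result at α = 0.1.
Since p = 0.0838 < α = 0.1, reject H₀.
There is sufficient evidence to reject the null hypothesis; the result is statistically significant at the 0.1 level.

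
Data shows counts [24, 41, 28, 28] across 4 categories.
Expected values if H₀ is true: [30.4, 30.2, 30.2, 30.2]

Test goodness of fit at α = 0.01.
Chi-square goodness of fit test:
H₀: observed counts match expected distribution
H₁: observed counts differ from expected distribution
df = k - 1 = 3
χ² = Σ(O - E)²/E
   = (24 - 30.4)²/30.4 + (41 - 30.2)²/30.2 + (28 - 30.2)²/30.2 + (28 - 30.2)²/30.2
   = 1.347 + 3.862 + 0.160 + 0.160
   = 5.53
p-value = 0.1368

Since p-value > α = 0.01, we fail to reject H₀.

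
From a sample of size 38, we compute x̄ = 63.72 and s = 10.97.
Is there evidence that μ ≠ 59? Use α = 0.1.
One-sample t-test:
H₀: μ = 59
H₁: μ ≠ 59
df = n - 1 = 37
t = (x̄ - μ₀) / (s/√n) = (63.72 - 59) / (10.97/√38) = 2.652
p-value = 0.0117

Since p-value < α = 0.1, we reject H₀.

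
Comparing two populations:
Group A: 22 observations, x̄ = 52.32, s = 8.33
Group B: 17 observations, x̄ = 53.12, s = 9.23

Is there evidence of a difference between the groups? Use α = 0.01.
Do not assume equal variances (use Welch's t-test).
Welch's two-sample t-test:
H₀: μ₁ = μ₂
H₁: μ₁ ≠ μ₂
s₁²/n₁ = 8.33²/22 = 3.1540,  s₂²/n₂ = 9.23²/17 = 5.0113
SE = √(s₁²/n₁ + s₂²/n₂) = √(3.1540 + 5.0113) = 2.8575
df (Welch-Satterthwaite) = (s₁²/n₁ + s₂²/n₂)² / [(s₁²/n₁)²/(n₁-1) + (s₂²/n₂)²/(n₂-1)] ≈ 32.63
t = (x̄₁ - x̄₂) / SE = (52.32 - 53.12) / 2.8575 = -0.80 / 2.8575 = -0.280
p-value = 0.7813

Since p-value > α = 0.01, we fail to reject H₀.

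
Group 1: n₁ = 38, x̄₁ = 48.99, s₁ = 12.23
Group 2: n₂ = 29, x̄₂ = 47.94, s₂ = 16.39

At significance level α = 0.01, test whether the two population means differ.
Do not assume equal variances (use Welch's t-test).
Welch's two-sample t-test:
H₀: μ₁ = μ₂
H₁: μ₁ ≠ μ₂
s₁²/n₁ = 12.23²/38 = 3.9361,  s₂²/n₂ = 16.39²/29 = 9.2632
SE = √(s₁²/n₁ + s₂²/n₂) = √(3.9361 + 9.2632) = 3.6331
df (Welch-Satterthwaite) = (s₁²/n₁ + s₂²/n₂)² / [(s₁²/n₁)²/(n₁-1) + (s₂²/n₂)²/(n₂-1)] ≈ 50.02
t = (x̄₁ - x̄₂) / SE = (48.99 - 47.94) / 3.6331 = 1.05 / 3.6331 = 0.289
p-value = 0.7738

Since p-value > α = 0.01, we fail to reject H₀.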